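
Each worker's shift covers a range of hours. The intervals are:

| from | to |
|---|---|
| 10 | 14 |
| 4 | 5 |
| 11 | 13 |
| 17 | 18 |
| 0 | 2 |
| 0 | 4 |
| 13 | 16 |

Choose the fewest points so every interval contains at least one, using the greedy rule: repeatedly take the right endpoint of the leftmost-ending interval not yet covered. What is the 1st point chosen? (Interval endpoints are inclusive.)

2

Sorted: [0,2] [0,4] [4,5] [11,13] [10,14] [13,16] [17,18]
{[0,2],[0,4]} hit by 2; {[4,5]} hit by 5; {[11,13],[10,14],[13,16]} hit by 13; {[17,18]} hit by 18.
Points: 2, 5, 13, 18 (4 total).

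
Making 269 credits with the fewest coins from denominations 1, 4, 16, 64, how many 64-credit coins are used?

Use the largest denomination that fits, subtract, and repeat.
269 − 4×64→13 − 3×4→1 − 1×1→0
Count of 64: 4

4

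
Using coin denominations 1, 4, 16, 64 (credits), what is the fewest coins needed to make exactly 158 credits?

Use the largest denomination that fits, subtract, and repeat.
158 = 2×64 + 1×16 + 3×4 + 2×1
Total coins = 2 + 1 + 3 + 2 = 8

8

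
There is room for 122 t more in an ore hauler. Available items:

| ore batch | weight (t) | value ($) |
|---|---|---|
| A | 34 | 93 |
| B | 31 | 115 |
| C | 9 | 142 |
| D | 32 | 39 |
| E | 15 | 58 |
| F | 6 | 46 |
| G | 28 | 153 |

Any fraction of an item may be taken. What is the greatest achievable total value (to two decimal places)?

604.26

Greedy by value/weight ratio, highest first.
Ratios (sorted): C 15.78, F 7.67, G 5.46, E 3.87, B 3.71, A 2.74, D 1.22
take C (9 @ 142); take F (6 @ 46); take G (28 @ 153); take E (15 @ 58); take B (31 @ 115); take 33/34 of A → 90.26. Capacity used 122/122.
Total value = 604.26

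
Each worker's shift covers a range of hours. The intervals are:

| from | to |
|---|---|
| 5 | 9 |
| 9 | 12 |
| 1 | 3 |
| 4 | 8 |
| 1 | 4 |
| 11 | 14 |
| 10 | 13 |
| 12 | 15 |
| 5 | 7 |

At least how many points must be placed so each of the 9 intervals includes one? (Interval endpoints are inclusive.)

Process intervals by earliest right end; each time one isn't hit yet, stab at its right endpoint.
By right end: [1,3]  [1,4]  [5,7]  [4,8]  [5,9]  [9,12]  [10,13]  [11,14]  [12,15]
[1,3] uncovered → point at 3; [5,7] uncovered → point at 7; [9,12] uncovered → point at 12.
Points: 3, 7, 12 (3 total).

3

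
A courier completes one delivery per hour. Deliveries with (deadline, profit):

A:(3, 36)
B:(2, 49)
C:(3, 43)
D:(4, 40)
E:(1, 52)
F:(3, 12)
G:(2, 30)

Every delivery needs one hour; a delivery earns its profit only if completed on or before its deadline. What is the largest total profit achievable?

Take jobs in profit order; each goes to the latest open slot no later than its deadline.
Profit order: E=52 B=49 C=43 D=40 A=36 G=30 F=12
Assign: E→slot 1, B→slot 2, C→slot 3, D→slot 4, A skipped, G skipped, F skipped.
Slots: [1:E] [2:B] [3:C] [4:D]
Profit = 52 + 49 + 43 + 40 = 184

184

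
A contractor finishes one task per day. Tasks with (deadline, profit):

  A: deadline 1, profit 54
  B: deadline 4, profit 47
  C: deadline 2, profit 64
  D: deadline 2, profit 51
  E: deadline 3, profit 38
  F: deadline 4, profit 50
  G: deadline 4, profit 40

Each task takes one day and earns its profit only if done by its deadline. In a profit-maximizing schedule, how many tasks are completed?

Take jobs in profit order; each goes to the latest open slot no later than its deadline.
By profit: C(d2,64), A(d1,54), D(d2,51), F(d4,50), B(d4,47), G(d4,40), E(d3,38)
C→slot 2; A→slot 1; D skipped; F→slot 4; B→slot 3; G skipped; E skipped.
4 of 7 scheduled.

4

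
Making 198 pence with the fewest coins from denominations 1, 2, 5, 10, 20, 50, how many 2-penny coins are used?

1

198 = 3×50 + 2×20 + 1×5 + 1×2 + 1×1
Count of 2: 1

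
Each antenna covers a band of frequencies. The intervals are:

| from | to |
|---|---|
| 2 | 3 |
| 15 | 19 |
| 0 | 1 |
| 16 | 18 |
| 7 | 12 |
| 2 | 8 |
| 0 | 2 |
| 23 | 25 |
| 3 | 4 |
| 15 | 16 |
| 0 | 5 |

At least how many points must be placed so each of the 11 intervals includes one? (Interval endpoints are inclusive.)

By right end: [0,1]  [0,2]  [2,3]  [3,4]  [0,5]  [2,8]  [7,12]  [15,16]  [16,18]  [15,19]  [23,25]
[0,1] uncovered → point at 1; [2,3] uncovered → point at 3; [7,12] uncovered → point at 12; [15,16] uncovered → point at 16; [23,25] uncovered → point at 25.
Points: 1, 3, 12, 16, 25 (5 total).

5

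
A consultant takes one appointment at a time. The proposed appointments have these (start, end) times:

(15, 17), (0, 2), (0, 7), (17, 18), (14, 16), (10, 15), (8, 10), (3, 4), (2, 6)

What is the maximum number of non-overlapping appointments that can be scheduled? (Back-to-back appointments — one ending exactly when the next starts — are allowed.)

By end time: (0,2), (3,4), (2,6), (0,7), (8,10), (10,15), (14,16), (15,17), (17,18).
Pick (0,2); next start ≥ 2 → (3,4); next start ≥ 4 → (8,10); next start ≥ 10 → (10,15); next start ≥ 15 → (15,17); next start ≥ 17 → (17,18).
Selected 6 appointments.

6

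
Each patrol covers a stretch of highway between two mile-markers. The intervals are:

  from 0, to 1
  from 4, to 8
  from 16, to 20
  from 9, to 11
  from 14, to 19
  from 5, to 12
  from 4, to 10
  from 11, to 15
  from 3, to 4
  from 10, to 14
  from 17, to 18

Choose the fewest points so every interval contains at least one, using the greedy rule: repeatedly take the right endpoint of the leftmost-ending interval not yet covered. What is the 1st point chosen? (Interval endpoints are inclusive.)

Sort by right endpoint; whenever an interval is uncovered, place a point at its right end.
Sorted: [0,1] [3,4] [4,8] [4,10] [9,11] [5,12] [10,14] [11,15] [17,18] [14,19] [16,20]
{[0,1]} hit by 1; {[3,4],[4,8],[4,10]} hit by 4; {[9,11],[5,12],[10,14],[11,15]} hit by 11; {[17,18],[14,19],[16,20]} hit by 18.
Points: 1, 4, 11, 18 (4 total).

1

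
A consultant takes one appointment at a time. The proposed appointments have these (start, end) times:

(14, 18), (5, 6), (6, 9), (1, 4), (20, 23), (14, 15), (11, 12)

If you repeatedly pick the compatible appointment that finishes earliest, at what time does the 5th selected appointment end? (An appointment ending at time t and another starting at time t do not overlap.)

15

Order by finish time; keep every interval that doesn't clash with the previous kept one.
By end time: (1,4), (5,6), (6,9), (11,12), (14,15), (14,18), (20,23).
Pick (1,4); next start ≥ 4 → (5,6); next start ≥ 6 → (6,9); next start ≥ 9 → (11,12); next start ≥ 12 → (14,15); next start ≥ 15 → (20,23).
Selected: (1,4) (5,6) (6,9) (11,12) (14,15) (20,23)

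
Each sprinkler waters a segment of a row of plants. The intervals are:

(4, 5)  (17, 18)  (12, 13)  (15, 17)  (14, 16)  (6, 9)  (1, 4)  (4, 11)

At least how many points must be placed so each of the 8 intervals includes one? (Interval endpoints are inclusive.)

By right end: [1,4]  [4,5]  [6,9]  [4,11]  [12,13]  [14,16]  [15,17]  [17,18]
[1,4] uncovered → point at 4; [6,9] uncovered → point at 9; [12,13] uncovered → point at 13; [14,16] uncovered → point at 16; [17,18] uncovered → point at 18.
Points: 4, 9, 13, 16, 18 (5 total).

5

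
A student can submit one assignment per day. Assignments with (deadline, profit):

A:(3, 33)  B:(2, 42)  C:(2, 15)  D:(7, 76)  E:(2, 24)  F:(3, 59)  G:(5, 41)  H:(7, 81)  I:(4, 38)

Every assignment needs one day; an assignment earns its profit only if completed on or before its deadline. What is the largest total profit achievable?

370

By profit: H(d7,81), D(d7,76), F(d3,59), B(d2,42), G(d5,41), I(d4,38), A(d3,33), E(d2,24), C(d2,15)
H→slot 7; D→slot 6; F→slot 3; B→slot 2; G→slot 5; I→slot 4; A→slot 1; E skipped; C skipped.
Profit = 33 + 42 + 59 + 38 + 41 + 76 + 81 = 370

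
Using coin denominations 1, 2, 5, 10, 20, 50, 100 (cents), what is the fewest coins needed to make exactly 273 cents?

6

Use the largest denomination that fits, subtract, and repeat.
273 = 2×100 + 1×50 + 1×20 + 1×2 + 1×1
Total coins = 2 + 1 + 1 + 1 + 1 = 6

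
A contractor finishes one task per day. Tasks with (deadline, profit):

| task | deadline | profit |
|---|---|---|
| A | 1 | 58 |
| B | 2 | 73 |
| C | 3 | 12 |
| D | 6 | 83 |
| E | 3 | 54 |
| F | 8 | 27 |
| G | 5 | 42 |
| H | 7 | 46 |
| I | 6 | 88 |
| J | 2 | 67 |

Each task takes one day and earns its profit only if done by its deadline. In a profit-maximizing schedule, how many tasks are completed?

8

By profit: I(d6,88), D(d6,83), B(d2,73), J(d2,67), A(d1,58), E(d3,54), H(d7,46), G(d5,42), F(d8,27), C(d3,12)
I→slot 6; D→slot 5; B→slot 2; J→slot 1; A skipped; E→slot 3; H→slot 7; G→slot 4; F→slot 8; C skipped.
8 of 10 scheduled.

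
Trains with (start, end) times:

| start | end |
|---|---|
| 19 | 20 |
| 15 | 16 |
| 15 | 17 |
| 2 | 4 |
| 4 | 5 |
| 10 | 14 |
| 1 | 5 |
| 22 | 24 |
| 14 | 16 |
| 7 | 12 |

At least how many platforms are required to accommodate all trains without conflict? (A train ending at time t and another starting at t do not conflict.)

The answer is the maximum number of intervals overlapping at any instant.
Events (time:±→running): 1:+→1 2:+→2 4:-→1 4:+→2 5:-→1 5:-→0 7:+→1 10:+→2 12:-→1 14:-→0 14:+→1 15:+→2 15:+→3 … peak 3.

3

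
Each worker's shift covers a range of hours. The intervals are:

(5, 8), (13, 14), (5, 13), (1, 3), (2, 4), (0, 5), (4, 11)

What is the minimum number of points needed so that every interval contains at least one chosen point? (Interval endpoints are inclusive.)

3

Process intervals by earliest right end; each time one isn't hit yet, stab at its right endpoint.
By right end: [1,3]  [2,4]  [0,5]  [5,8]  [4,11]  [5,13]  [13,14]
[1,3] uncovered → point at 3; [5,8] uncovered → point at 8; [13,14] uncovered → point at 14.
Points: 3, 8, 14 (3 total).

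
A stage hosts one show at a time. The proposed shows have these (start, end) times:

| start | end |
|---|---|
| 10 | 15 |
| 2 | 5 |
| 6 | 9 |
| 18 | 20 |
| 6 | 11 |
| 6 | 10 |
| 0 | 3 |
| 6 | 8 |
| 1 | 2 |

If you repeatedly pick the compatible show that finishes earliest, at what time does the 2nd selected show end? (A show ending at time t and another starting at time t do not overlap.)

5

Sort by end time and greedily take each interval whose start is ≥ the last chosen end.
By end time: (1,2), (0,3), (2,5), (6,8), (6,9), (6,10), (6,11), (10,15), (18,20).
Pick (1,2); next start ≥ 2 → (2,5); next start ≥ 5 → (6,8); next start ≥ 8 → (10,15); next start ≥ 15 → (18,20).
Selected: (1,2) (2,5) (6,8) (10,15) (18,20)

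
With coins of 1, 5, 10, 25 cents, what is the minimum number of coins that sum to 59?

59 − 2×25→9 − 1×5→4 − 4×1→0
Total coins = 2 + 1 + 4 = 7

7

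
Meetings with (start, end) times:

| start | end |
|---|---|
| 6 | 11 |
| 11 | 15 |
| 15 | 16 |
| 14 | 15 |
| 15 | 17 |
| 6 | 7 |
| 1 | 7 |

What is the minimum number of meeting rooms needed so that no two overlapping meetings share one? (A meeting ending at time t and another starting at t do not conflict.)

The answer is the maximum number of intervals overlapping at any instant.
Events (time:±→running): 1:+→1 6:+→2 6:+→3 … peak 3.

3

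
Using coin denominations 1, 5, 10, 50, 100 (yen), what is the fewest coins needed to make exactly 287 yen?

287 = 2×100 + 1×50 + 3×10 + 1×5 + 2×1
Total coins = 2 + 1 + 3 + 1 + 2 = 9

9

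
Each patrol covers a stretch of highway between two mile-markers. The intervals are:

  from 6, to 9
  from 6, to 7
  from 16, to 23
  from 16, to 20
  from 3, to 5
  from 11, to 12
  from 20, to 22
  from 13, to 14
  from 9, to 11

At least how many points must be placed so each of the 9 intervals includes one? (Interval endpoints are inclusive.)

Sorted: [3,5] [6,7] [6,9] [9,11] [11,12] [13,14] [16,20] [20,22] [16,23]
{[3,5]} hit by 5; {[6,7],[6,9]} hit by 7; {[9,11],[11,12]} hit by 11; {[13,14]} hit by 14; {[16,20],[20,22],[16,23]} hit by 20.
Points: 5, 7, 11, 14, 20 (5 total).

5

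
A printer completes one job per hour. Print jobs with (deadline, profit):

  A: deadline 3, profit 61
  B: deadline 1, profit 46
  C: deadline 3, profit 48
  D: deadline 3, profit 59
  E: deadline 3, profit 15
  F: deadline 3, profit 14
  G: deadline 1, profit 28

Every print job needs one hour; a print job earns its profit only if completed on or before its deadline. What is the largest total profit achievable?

Take jobs in profit order; each goes to the latest open slot no later than its deadline.
Profit order: A=61 D=59 C=48 B=46 G=28 E=15 F=14
Assign: A→slot 3, D→slot 2, C→slot 1, B skipped, G skipped, E skipped, F skipped.
Slots: [1:C] [2:D] [3:A]
Profit = 48 + 59 + 61 = 168

168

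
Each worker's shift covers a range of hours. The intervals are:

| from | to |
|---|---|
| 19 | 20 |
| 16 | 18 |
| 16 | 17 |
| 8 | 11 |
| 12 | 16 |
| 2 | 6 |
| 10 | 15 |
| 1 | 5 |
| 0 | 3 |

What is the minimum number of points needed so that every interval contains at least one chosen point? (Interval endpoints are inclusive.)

By right end: [0,3]  [1,5]  [2,6]  [8,11]  [10,15]  [12,16]  [16,17]  [16,18]  [19,20]
[0,3] uncovered → point at 3; [8,11] uncovered → point at 11; [12,16] uncovered → point at 16; [19,20] uncovered → point at 20.
Points: 3, 11, 16, 20 (4 total).

4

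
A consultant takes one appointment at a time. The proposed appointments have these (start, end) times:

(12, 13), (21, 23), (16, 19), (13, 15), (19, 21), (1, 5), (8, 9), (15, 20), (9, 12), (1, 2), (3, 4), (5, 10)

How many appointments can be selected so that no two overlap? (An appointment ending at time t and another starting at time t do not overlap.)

9

Order by finish time; keep every interval that doesn't clash with the previous kept one.
Sorted by end: (1,2)  (3,4)  (1,5)  (8,9)  (5,10)  (9,12)  (12,13)  (13,15)  (16,19)  (15,20)  (19,21)  (21,23)
take (1,2); take (3,4); skip (1,5); take (8,9); skip (5,10); take (9,12); take (12,13); take (13,15); take (16,19); skip (15,20); take (19,21); take (21,23).
Selected 9 appointments.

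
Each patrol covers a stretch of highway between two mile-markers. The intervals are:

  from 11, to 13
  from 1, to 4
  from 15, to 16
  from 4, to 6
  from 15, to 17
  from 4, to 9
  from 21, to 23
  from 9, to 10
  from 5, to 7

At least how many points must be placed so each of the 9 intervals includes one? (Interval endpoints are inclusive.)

Sort by right endpoint; whenever an interval is uncovered, place a point at its right end.
By right end: [1,4]  [4,6]  [5,7]  [4,9]  [9,10]  [11,13]  [15,16]  [15,17]  [21,23]
[1,4] uncovered → point at 4; [5,7] uncovered → point at 7; [9,10] uncovered → point at 10; [11,13] uncovered → point at 13; [15,16] uncovered → point at 16; [21,23] uncovered → point at 23.
Points: 4, 7, 10, 13, 16, 23 (6 total).

6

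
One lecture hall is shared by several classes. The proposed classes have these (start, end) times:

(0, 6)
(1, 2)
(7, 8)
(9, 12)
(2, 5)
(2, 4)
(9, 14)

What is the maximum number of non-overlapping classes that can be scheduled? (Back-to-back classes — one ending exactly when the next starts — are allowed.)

4

Sorted by end: (1,2)  (2,4)  (2,5)  (0,6)  (7,8)  (9,12)  (9,14)
take (1,2); take (2,4); take (7,8); take (9,12).
Selected 4 classes.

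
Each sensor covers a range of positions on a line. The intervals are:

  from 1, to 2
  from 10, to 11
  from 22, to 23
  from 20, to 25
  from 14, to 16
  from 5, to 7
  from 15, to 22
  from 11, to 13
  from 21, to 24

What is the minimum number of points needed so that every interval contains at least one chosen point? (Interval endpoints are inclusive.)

5

Sort by right endpoint; whenever an interval is uncovered, place a point at its right end.
Sorted: [1,2] [5,7] [10,11] [11,13] [14,16] [15,22] [22,23] [21,24] [20,25]
{[1,2]} hit by 2; {[5,7]} hit by 7; {[10,11],[11,13]} hit by 11; {[14,16],[15,22]} hit by 16; {[22,23],[21,24],[20,25]} hit by 23.
Points: 2, 7, 11, 16, 23 (5 total).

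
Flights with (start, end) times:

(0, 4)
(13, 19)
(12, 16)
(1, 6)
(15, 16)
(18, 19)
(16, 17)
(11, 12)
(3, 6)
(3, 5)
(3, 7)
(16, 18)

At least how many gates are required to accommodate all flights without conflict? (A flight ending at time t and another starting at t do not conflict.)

The answer is the maximum number of intervals overlapping at any instant.
starts: [0, 1, 3, 3, 3, 11, 12, 13, 15, 16, 16, 18]
ends:   [4, 5, 6, 6, 7, 12, 16, 16, 17, 18, 19, 19]
s0→1 s1→2 s3→3 s3→4 s3→5  — peak 5.

5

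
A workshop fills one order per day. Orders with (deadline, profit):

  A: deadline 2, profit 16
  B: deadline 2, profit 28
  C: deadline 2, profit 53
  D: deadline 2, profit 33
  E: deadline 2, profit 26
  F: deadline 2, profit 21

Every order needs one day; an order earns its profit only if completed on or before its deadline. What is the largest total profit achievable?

Sort by profit descending; place each in the latest free slot ≤ its deadline.
By profit: C(d2,53), D(d2,33), B(d2,28), E(d2,26), F(d2,21), A(d2,16)
C→slot 2; D→slot 1; B skipped; E skipped; F skipped; A skipped.
Profit = 33 + 53 = 86

86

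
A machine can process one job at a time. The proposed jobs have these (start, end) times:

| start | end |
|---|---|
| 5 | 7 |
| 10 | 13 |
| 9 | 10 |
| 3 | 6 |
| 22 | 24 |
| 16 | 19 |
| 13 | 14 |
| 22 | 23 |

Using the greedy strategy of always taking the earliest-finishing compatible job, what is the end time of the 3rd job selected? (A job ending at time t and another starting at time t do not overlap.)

Sorted by end: (3,6)  (5,7)  (9,10)  (10,13)  (13,14)  (16,19)  (22,23)  (22,24)
take (3,6); take (9,10); take (10,13); take (13,14); take (16,19); take (22,23).
Selected: (3,6) (9,10) (10,13) (13,14) (16,19) (22,23)

13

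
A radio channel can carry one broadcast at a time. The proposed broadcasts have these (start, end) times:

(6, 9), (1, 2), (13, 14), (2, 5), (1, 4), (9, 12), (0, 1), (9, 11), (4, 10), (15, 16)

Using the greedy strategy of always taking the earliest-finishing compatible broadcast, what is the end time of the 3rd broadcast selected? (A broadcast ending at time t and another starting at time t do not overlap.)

5

By end time: (0,1), (1,2), (1,4), (2,5), (6,9), (4,10), (9,11), (9,12), (13,14), (15,16).
Pick (0,1); next start ≥ 1 → (1,2); next start ≥ 2 → (2,5); next start ≥ 5 → (6,9); next start ≥ 9 → (9,11); next start ≥ 11 → (13,14); next start ≥ 14 → (15,16).
Selected: (0,1) (1,2) (2,5) (6,9) (9,11) (13,14) (15,16)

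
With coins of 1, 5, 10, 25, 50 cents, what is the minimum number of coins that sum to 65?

Use the largest denomination that fits, subtract, and repeat.
65 = 1×50 + 1×10 + 1×5
Total coins = 1 + 1 + 1 = 3

3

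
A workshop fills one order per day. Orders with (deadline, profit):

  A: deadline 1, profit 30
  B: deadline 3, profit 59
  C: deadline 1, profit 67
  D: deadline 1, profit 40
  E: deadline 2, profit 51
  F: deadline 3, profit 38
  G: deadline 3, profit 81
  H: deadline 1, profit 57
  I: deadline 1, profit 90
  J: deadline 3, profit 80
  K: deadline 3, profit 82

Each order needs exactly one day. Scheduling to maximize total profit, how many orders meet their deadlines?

Profit order: I=90 K=82 G=81 J=80 C=67 B=59 H=57 E=51 D=40 F=38 A=30
Assign: I→slot 1, K→slot 3, G→slot 2, J skipped, C skipped, B skipped, H skipped, E skipped, D skipped, F skipped, A skipped.
Slots: [1:I] [2:G] [3:K]
3 of 11 scheduled.

3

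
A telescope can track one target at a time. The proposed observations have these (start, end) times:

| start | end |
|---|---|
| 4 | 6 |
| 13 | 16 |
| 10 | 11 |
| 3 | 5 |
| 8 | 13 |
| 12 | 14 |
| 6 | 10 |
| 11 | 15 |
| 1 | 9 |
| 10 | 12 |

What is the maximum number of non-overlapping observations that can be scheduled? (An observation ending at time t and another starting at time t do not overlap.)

4

Sorted by end: (3,5)  (4,6)  (1,9)  (6,10)  (10,11)  (10,12)  (8,13)  (12,14)  (11,15)  (13,16)
take (3,5); skip (1,9); take (6,10); take (10,11); take (12,14); skip (11,15).
Selected 4 observations.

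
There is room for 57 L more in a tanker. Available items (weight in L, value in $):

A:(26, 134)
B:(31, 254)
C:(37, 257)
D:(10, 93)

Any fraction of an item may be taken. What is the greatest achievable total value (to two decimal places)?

458.14

Greedy by value/weight ratio, highest first.
Ratios (sorted): D 9.30, B 8.19, C 6.95, A 5.15
take D (10 @ 93); take B (31 @ 254); take 16/37 of C → 111.14. Capacity used 57/57.
Total value = 458.14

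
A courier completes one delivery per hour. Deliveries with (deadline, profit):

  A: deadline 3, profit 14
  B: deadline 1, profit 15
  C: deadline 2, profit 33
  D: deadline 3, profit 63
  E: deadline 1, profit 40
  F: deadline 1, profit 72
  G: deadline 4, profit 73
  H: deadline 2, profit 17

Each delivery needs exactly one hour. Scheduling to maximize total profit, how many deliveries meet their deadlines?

Sort by profit descending; place each in the latest free slot ≤ its deadline.
By profit: G(d4,73), F(d1,72), D(d3,63), E(d1,40), C(d2,33), H(d2,17), B(d1,15), A(d3,14)
G→slot 4; F→slot 1; D→slot 3; E skipped; C→slot 2; H skipped; B skipped; A skipped.
4 of 8 scheduled.

4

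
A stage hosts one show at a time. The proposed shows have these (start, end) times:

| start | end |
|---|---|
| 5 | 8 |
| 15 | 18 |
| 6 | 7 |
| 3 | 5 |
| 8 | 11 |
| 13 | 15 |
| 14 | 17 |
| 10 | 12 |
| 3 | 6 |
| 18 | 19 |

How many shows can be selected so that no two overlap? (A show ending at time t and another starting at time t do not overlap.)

6

Sorted by end: (3,5)  (3,6)  (6,7)  (5,8)  (8,11)  (10,12)  (13,15)  (14,17)  (15,18)  (18,19)
take (3,5); take (6,7); take (8,11); skip (10,12); take (13,15); skip (14,17); take (15,18); take (18,19).
Selected 6 shows.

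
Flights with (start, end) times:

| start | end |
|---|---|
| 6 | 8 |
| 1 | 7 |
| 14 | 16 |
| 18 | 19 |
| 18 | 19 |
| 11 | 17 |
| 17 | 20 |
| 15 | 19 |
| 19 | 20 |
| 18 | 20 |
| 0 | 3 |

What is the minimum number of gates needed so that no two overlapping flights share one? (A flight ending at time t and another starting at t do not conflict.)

5

Count concurrent intervals with a sweep; the peak is the room count.
starts: [0, 1, 6, 11, 14, 15, 17, 18, 18, 18, 19]
ends:   [3, 7, 8, 16, 17, 19, 19, 19, 20, 20, 20]
s0→1 s1→2 e3→1 s6→2 e7→1 e8→0 s11→1 s14→2 s15→3 e16→2 e17→1 s17→2 s18→3 s18→4 s18→5  — peak 5.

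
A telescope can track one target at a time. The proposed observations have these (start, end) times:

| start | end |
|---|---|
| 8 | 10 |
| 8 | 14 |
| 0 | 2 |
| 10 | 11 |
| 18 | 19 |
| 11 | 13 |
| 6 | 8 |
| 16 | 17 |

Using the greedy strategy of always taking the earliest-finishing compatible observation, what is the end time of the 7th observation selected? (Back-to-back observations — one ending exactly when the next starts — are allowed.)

19

Greedy by earliest finish: after sorting by end time, pick each interval compatible with the last pick.
By end time: (0,2), (6,8), (8,10), (10,11), (11,13), (8,14), (16,17), (18,19).
Pick (0,2); next start ≥ 2 → (6,8); next start ≥ 8 → (8,10); next start ≥ 10 → (10,11); next start ≥ 11 → (11,13); next start ≥ 13 → (16,17); next start ≥ 17 → (18,19).
Selected: (0,2) (6,8) (8,10) (10,11) (11,13) (16,17) (18,19)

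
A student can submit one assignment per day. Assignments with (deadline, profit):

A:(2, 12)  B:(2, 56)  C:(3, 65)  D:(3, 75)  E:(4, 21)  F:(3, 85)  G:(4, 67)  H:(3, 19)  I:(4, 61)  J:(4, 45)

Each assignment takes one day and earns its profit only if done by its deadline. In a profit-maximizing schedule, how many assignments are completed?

4

Take jobs in profit order; each goes to the latest open slot no later than its deadline.
By profit: F(d3,85), D(d3,75), G(d4,67), C(d3,65), I(d4,61), B(d2,56), J(d4,45), E(d4,21), H(d3,19), A(d2,12)
F→slot 3; D→slot 2; G→slot 4; C→slot 1; I skipped; B skipped; J skipped; E skipped; H skipped; A skipped.
4 of 10 scheduled.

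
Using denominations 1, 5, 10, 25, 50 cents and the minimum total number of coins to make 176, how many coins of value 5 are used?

176 − 3×50→26 − 1×25→1 − 1×1→0
Count of 5: 0

0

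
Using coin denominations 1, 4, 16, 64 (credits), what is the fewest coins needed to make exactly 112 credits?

112 = 1×64 + 3×16
Total coins = 1 + 3 = 4

4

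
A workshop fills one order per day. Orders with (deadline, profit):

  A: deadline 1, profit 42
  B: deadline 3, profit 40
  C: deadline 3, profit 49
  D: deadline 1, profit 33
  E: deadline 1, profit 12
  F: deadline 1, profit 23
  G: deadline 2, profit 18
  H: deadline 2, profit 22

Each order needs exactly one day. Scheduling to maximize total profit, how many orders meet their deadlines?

3

Profit order: C=49 A=42 B=40 D=33 F=23 H=22 G=18 E=12
Assign: C→slot 3, A→slot 1, B→slot 2, D skipped, F skipped, H skipped, G skipped, E skipped.
Slots: [1:A] [2:B] [3:C]
3 of 8 scheduled.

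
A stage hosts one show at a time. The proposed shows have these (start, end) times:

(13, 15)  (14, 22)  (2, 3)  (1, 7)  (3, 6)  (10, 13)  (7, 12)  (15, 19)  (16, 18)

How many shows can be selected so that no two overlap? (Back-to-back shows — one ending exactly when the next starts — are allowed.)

Sorted by end: (2,3)  (3,6)  (1,7)  (7,12)  (10,13)  (13,15)  (16,18)  (15,19)  (14,22)
take (2,3); take (3,6); take (7,12); take (13,15); take (16,18); skip (15,19).
Selected 5 shows.

5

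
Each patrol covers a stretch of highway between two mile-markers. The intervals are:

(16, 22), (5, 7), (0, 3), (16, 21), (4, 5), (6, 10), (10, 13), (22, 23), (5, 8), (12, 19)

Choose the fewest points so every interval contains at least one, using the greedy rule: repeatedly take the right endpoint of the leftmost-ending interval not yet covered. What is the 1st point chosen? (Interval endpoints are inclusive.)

Sort by right endpoint; whenever an interval is uncovered, place a point at its right end.
Sorted: [0,3] [4,5] [5,7] [5,8] [6,10] [10,13] [12,19] [16,21] [16,22] [22,23]
{[0,3]} hit by 3; {[4,5],[5,7],[5,8]} hit by 5; {[6,10],[10,13]} hit by 10; {[12,19],[16,21],[16,22]} hit by 19; {[22,23]} hit by 23.
Points: 3, 5, 10, 19, 23 (5 total).

3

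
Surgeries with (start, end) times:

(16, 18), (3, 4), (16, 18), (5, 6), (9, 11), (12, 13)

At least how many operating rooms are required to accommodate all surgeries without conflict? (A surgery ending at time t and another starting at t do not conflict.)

2

The answer is the maximum number of intervals overlapping at any instant.
starts: [3, 5, 9, 12, 16, 16]
ends:   [4, 6, 11, 13, 18, 18]
s3→1 e4→0 s5→1 e6→0 s9→1 e11→0 s12→1 e13→0 s16→1 s16→2  — peak 2.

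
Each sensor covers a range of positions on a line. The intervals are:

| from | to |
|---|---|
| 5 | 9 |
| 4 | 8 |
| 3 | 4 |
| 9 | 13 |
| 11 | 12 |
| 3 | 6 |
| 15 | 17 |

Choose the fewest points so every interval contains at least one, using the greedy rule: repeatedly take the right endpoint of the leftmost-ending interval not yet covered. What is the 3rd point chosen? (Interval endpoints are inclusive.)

12

Process intervals by earliest right end; each time one isn't hit yet, stab at its right endpoint.
Sorted: [3,4] [3,6] [4,8] [5,9] [11,12] [9,13] [15,17]
{[3,4],[3,6],[4,8]} hit by 4; {[5,9]} hit by 9; {[11,12],[9,13]} hit by 12; {[15,17]} hit by 17.
Points: 4, 9, 12, 17 (4 total).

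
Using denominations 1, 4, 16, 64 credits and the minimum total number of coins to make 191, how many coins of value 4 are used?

3

191 − 2×64→63 − 3×16→15 − 3×4→3 − 3×1→0
Count of 4: 3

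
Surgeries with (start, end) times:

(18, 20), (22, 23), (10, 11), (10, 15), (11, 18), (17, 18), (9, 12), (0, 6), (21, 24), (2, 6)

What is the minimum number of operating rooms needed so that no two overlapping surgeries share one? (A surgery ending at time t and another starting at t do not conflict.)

3

Count concurrent intervals with a sweep; the peak is the room count.
Events (time:±→running): 0:+→1 2:+→2 6:-→1 6:-→0 9:+→1 10:+→2 10:+→3 … peak 3.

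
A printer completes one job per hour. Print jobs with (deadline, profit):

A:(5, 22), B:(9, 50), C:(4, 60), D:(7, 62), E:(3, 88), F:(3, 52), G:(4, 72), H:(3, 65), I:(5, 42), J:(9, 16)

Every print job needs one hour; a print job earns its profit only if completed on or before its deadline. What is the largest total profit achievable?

Sort by profit descending; place each in the latest free slot ≤ its deadline.
Profit order: E=88 G=72 H=65 D=62 C=60 F=52 B=50 I=42 A=22 J=16
Assign: E→slot 3, G→slot 4, H→slot 2, D→slot 7, C→slot 1, F skipped, B→slot 9, I→slot 5, A skipped, J→slot 8.
Slots: [1:C] [2:H] [3:E] [4:G] [5:I] [7:D] [8:J] [9:B]
Profit = 60 + 65 + 88 + 72 + 42 + 62 + 16 + 50 = 455

455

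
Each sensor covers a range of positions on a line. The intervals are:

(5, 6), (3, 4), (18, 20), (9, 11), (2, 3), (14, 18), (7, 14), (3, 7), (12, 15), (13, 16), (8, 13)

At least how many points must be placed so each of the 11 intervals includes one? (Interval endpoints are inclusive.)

Process intervals by earliest right end; each time one isn't hit yet, stab at its right endpoint.
Sorted: [2,3] [3,4] [5,6] [3,7] [9,11] [8,13] [7,14] [12,15] [13,16] [14,18] [18,20]
{[2,3],[3,4]} hit by 3; {[5,6],[3,7]} hit by 6; {[9,11],[8,13],[7,14]} hit by 11; {[12,15],[13,16],[14,18]} hit by 15; {[18,20]} hit by 20.
Points: 3, 6, 11, 15, 20 (5 total).

5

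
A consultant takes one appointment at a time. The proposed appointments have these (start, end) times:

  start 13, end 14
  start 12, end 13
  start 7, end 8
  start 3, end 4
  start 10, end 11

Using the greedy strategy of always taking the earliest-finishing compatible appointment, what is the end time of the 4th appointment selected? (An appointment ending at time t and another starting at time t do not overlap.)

13

Sorted by end: (3,4)  (7,8)  (10,11)  (12,13)  (13,14)
take (3,4); take (7,8); take (10,11); take (12,13); take (13,14).
Selected: (3,4) (7,8) (10,11) (12,13) (13,14)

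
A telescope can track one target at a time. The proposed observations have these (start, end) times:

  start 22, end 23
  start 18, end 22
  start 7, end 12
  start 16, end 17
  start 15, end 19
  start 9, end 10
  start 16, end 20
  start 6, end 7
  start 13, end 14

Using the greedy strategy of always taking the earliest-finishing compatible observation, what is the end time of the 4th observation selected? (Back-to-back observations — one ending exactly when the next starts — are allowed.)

17

Sort by end time and greedily take each interval whose start is ≥ the last chosen end.
Sorted by end: (6,7)  (9,10)  (7,12)  (13,14)  (16,17)  (15,19)  (16,20)  (18,22)  (22,23)
take (6,7); take (9,10); skip (7,12); take (13,14); take (16,17); skip (16,20); take (18,22); take (22,23).
Selected: (6,7) (9,10) (13,14) (16,17) (18,22) (22,23)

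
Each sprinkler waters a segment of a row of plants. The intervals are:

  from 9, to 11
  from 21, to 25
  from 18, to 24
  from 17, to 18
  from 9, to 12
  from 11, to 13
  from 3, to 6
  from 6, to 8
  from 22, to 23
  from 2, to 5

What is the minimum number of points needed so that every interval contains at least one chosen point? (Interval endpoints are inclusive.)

Process intervals by earliest right end; each time one isn't hit yet, stab at its right endpoint.
Sorted: [2,5] [3,6] [6,8] [9,11] [9,12] [11,13] [17,18] [22,23] [18,24] [21,25]
{[2,5],[3,6]} hit by 5; {[6,8]} hit by 8; {[9,11],[9,12],[11,13]} hit by 11; {[17,18]} hit by 18; {[22,23],[18,24],[21,25]} hit by 23.
Points: 5, 8, 11, 18, 23 (5 total).

5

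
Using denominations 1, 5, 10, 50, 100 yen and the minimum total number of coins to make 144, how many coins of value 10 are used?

Use the largest denomination that fits, subtract, and repeat.
144 = 1×100 + 4×10 + 4×1
Count of 10: 4

4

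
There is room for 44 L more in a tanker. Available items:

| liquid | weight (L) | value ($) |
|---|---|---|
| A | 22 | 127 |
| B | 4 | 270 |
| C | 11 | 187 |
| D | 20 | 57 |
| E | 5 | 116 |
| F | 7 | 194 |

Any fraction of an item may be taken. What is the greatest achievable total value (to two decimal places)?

865.14

Ratios (sorted): B 67.50, F 27.71, E 23.20, C 17.00, A 5.77, D 2.85
take B (4 @ 270); take F (7 @ 194); take E (5 @ 116); take C (11 @ 187); take 17/22 of A → 98.14. Capacity used 44/44.
Total value = 865.14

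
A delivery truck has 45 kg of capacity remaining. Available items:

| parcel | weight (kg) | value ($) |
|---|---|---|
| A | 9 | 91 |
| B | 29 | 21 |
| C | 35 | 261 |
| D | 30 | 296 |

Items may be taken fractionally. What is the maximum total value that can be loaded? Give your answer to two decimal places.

Ratios (sorted): A 10.11, D 9.87, C 7.46, B 0.72
take A (9 @ 91); take D (30 @ 296); take 6/35 of C → 44.74. Capacity used 45/45.
Total value = 431.74

431.74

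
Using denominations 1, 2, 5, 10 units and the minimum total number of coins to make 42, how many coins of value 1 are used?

0

Use the largest denomination that fits, subtract, and repeat.
42 = 4×10 + 1×2
Count of 1: 0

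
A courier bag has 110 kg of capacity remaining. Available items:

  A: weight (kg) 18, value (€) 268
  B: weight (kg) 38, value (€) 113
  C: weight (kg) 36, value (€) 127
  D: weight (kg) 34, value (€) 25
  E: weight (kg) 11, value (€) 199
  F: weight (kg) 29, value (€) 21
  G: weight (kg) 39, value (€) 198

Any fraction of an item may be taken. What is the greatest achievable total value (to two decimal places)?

Order: E (199/11=18.09) > A (268/18=14.89) > G (198/39=5.08) > C (127/36=3.53) > B (113/38=2.97) > D (25/34=0.74) > F (21/29=0.72)
Fill: take E (11 @ 199) → take A (18 @ 268) → take G (39 @ 198) → take C (36 @ 127) → take 6/38 of B → 17.84; 110/110 used.
Total value = 809.84

809.84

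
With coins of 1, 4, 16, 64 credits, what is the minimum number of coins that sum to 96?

3

96 − 1×64→32 − 2×16→0
Total coins = 1 + 2 = 3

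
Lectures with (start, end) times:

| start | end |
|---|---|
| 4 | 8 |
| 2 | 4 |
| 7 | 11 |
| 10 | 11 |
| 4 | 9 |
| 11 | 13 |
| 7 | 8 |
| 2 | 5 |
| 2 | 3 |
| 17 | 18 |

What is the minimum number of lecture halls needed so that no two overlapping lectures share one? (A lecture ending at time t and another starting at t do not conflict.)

4

The answer is the maximum number of intervals overlapping at any instant.
Events (time:±→running): 2:+→1 2:+→2 2:+→3 3:-→2 4:-→1 4:+→2 4:+→3 5:-→2 7:+→3 7:+→4 … peak 4.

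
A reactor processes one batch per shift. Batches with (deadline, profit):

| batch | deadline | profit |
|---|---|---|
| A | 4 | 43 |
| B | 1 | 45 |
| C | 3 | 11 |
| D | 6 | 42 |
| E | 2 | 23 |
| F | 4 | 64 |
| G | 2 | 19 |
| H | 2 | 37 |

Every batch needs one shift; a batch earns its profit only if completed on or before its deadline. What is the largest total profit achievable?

231

Take jobs in profit order; each goes to the latest open slot no later than its deadline.
By profit: F(d4,64), B(d1,45), A(d4,43), D(d6,42), H(d2,37), E(d2,23), G(d2,19), C(d3,11)
F→slot 4; B→slot 1; A→slot 3; D→slot 6; H→slot 2; E skipped; G skipped; C skipped.
Profit = 45 + 37 + 43 + 64 + 42 = 231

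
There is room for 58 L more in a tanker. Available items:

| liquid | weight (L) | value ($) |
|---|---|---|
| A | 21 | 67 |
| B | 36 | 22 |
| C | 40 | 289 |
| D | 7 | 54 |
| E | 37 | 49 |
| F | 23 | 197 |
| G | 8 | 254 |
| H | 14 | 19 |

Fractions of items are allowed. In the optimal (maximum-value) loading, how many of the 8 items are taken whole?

3

Sort by value per unit weight and fill in that order.
Order: G (254/8=31.75) > F (197/23=8.57) > D (54/7=7.71) > C (289/40=7.22) > A (67/21=3.19) > H (19/14=1.36) > E (49/37=1.32) > B (22/36=0.61)
Fill: take G (8 @ 254) → take F (23 @ 197) → take D (7 @ 54) → take 20/40 of C → 144.50; 58/58 used.
3 item(s) taken whole; one partial (take 20/40 of C).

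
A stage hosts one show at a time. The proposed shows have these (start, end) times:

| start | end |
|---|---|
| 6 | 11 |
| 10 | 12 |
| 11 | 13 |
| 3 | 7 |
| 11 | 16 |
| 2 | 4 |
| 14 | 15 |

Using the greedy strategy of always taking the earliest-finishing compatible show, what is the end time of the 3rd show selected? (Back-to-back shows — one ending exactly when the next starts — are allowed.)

13

By end time: (2,4), (3,7), (6,11), (10,12), (11,13), (14,15), (11,16).
Pick (2,4); next start ≥ 4 → (6,11); next start ≥ 11 → (11,13); next start ≥ 13 → (14,15).
Selected: (2,4) (6,11) (11,13) (14,15)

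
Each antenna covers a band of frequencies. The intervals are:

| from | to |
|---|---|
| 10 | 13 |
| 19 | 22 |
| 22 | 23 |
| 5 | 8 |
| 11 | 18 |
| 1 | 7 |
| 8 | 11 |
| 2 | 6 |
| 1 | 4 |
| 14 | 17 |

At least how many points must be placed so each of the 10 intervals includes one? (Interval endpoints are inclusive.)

5

Sort by right endpoint; whenever an interval is uncovered, place a point at its right end.
Sorted: [1,4] [2,6] [1,7] [5,8] [8,11] [10,13] [14,17] [11,18] [19,22] [22,23]
{[1,4],[2,6],[1,7]} hit by 4; {[5,8],[8,11]} hit by 8; {[10,13]} hit by 13; {[14,17],[11,18]} hit by 17; {[19,22],[22,23]} hit by 22.
Points: 4, 8, 13, 17, 22 (5 total).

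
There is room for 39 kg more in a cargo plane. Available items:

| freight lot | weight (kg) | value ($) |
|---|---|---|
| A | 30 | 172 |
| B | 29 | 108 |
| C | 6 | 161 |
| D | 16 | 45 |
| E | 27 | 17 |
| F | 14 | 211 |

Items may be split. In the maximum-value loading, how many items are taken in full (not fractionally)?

Greedy by value/weight ratio, highest first.
Ratios (sorted): C 26.83, F 15.07, A 5.73, B 3.72, D 2.81, E 0.63
take C (6 @ 161); take F (14 @ 211); take 19/30 of A → 108.93. Capacity used 39/39.
2 item(s) taken whole; one partial (take 19/30 of A).

2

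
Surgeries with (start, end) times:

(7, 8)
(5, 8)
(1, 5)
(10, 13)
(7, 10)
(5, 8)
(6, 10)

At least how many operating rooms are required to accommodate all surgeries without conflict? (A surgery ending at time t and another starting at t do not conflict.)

starts: [1, 5, 5, 6, 7, 7, 10]
ends:   [5, 8, 8, 8, 10, 10, 13]
s1→1 e5→0 s5→1 s5→2 s6→3 s7→4 s7→5  — peak 5.

5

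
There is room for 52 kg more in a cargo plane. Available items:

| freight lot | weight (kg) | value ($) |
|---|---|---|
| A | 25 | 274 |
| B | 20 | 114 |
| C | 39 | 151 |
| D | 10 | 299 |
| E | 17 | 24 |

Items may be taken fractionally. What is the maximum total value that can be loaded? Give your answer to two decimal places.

669.90

Greedy by value/weight ratio, highest first.
Order: D (299/10=29.90) > A (274/25=10.96) > B (114/20=5.70) > C (151/39=3.87) > E (24/17=1.41)
Fill: take D (10 @ 299) → take A (25 @ 274) → take 17/20 of B → 96.90; 52/52 used.
Total value = 669.90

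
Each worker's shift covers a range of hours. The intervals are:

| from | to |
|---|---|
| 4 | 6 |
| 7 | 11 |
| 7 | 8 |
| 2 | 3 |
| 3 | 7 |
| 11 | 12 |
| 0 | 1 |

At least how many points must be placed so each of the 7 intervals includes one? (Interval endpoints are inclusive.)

By right end: [0,1]  [2,3]  [4,6]  [3,7]  [7,8]  [7,11]  [11,12]
[0,1] uncovered → point at 1; [2,3] uncovered → point at 3; [4,6] uncovered → point at 6; [7,8] uncovered → point at 8; [11,12] uncovered → point at 12.
Points: 1, 3, 6, 8, 12 (5 total).

5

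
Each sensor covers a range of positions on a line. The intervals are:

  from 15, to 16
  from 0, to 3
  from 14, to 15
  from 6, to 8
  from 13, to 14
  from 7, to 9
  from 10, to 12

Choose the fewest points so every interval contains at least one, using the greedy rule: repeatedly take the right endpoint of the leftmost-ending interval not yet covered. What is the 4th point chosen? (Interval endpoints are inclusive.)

14

By right end: [0,3]  [6,8]  [7,9]  [10,12]  [13,14]  [14,15]  [15,16]
[0,3] uncovered → point at 3; [6,8] uncovered → point at 8; [10,12] uncovered → point at 12; [13,14] uncovered → point at 14; [15,16] uncovered → point at 16.
Points: 3, 8, 12, 14, 16 (5 total).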